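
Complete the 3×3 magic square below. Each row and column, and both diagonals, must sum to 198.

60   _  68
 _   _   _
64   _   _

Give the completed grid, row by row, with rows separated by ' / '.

Row 1 needs 198; the known cells sum to 128, so (1,2) = 70.
Column 1 must total 198; the given cells sum to 124, so (2,1) = 74.
Anti-diagonal must total 198; the given cells sum to 132, so (2,2) = 66.
Row 2 must total 198; the given cells sum to 140, so (2,3) = 58.
Column 2: 70 + 66 + ? = 198, so (3,2) = 62.
From column 3, 198 − (68 + 58) gives (3,3) = 72.

60 70 68 / 74 66 58 / 64 62 72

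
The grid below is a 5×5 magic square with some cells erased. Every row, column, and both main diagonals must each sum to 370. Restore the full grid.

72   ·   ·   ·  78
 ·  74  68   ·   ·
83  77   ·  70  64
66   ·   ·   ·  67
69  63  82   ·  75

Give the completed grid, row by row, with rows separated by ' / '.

From row 3, 370 − (83 + 77 + 70 + 64) gives (3,3) = 76.
Row 5: 69 + 63 + 82 + 75 + ? = 370, so (5,4) = 81.
Column 1 must total 370; the given cells sum to 290, so (2,1) = 80.
Column 5 needs 370; the known cells sum to 284, so (2,5) = 86.
Main diagonal must total 370; the given cells sum to 297, so (4,4) = 73.
Using row 2: 80 + 74 + 68 + 86 + ? → (2,4) = 370 − 308 = 62.
From column 4, 370 − (62 + 70 + 73 + 81) gives (1,4) = 84.
Anti-diagonal: 78 + 62 + 76 + 69 + ? = 370, so (4,2) = 85.
Row 4 must total 370; the given cells sum to 291, so (4,3) = 79.
The remaining cell in column 2 is (1,2) = 370 − 299 = 71.
Column 3 needs 370; the known cells sum to 305, so (1,3) = 65.

72 71 65 84 78 / 80 74 68 62 86 / 83 77 76 70 64 / 66 85 79 73 67 / 69 63 82 81 75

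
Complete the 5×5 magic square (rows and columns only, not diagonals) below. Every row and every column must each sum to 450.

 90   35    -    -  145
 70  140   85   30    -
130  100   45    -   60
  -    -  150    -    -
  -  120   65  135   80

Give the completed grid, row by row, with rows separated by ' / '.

90 35 105 75 145 / 70 140 85 30 125 / 130 100 45 115 60 / 110 55 150 95 40 / 50 120 65 135 80

Using row 2: 70 + 140 + 85 + 30 + ? → (2,5) = 450 − 325 = 125.
Row 3 must total 450; the given cells sum to 335, so (3,4) = 115.
Row 5 needs 450; the known cells sum to 400, so (5,1) = 50.
Using column 1: 90 + 70 + 130 + 50 + ? → (4,1) = 450 − 340 = 110.
Using column 2: 35 + 140 + 100 + 120 + ? → (4,2) = 450 − 395 = 55.
Using column 3: 85 + 45 + 150 + 65 + ? → (1,3) = 450 − 345 = 105.
The remaining cell in column 5 is (4,5) = 450 − 410 = 40.
Row 1: 90 + 35 + 105 + 145 + ? = 450, so (1,4) = 75.
The remaining cell in row 4 is (4,4) = 450 − 355 = 95.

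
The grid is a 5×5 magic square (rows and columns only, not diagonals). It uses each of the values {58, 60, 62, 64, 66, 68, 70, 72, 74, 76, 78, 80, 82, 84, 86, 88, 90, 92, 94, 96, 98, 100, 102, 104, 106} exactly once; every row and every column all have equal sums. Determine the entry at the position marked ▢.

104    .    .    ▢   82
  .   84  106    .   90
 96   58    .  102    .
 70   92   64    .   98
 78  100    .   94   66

60

The 25 entries sum to 2050, so each line sums to 2050/5 = 410.
Row 4 needs 410; the known cells sum to 324, so (4,4) = 86.
Row 5: 78 + 100 + 94 + 66 + ? = 410, so (5,3) = 72.
The remaining cell in column 1 is (2,1) = 410 − 348 = 62.
The remaining cell in column 2 is (1,2) = 410 − 334 = 76.
Using column 5: 82 + 90 + 98 + 66 + ? → (3,5) = 410 − 336 = 74.
Row 2 needs 410; the known cells sum to 342, so (2,4) = 68.
From row 3, 410 − (96 + 58 + 102 + 74) gives (3,3) = 80.
Column 3 must total 410; the given cells sum to 322, so (1,3) = 88.
Using column 4: 68 + 102 + 86 + 94 + ? → (1,4) = 410 − 350 = 60.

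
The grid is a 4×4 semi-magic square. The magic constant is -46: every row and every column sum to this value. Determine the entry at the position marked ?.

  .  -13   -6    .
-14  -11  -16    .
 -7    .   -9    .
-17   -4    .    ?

Row 2 must total -46; the given cells sum to -41, so (2,4) = -5.
Column 1: -14 + (-7) + (-17) + ? = -46, so (1,1) = -8.
The remaining cell in column 2 is (3,2) = -46 − (-28) = -18.
Using column 3: -6 + (-16) + (-9) + ? → (4,3) = -46 − (-31) = -15.
Row 1: -8 + (-13) + (-6) + ? = -46, so (1,4) = -19.
Using row 3: -7 + (-18) + (-9) + ? → (3,4) = -46 − (-34) = -12.
From row 4, -46 − (-17 + (-4) + (-15)) gives (4,4) = -10.

-10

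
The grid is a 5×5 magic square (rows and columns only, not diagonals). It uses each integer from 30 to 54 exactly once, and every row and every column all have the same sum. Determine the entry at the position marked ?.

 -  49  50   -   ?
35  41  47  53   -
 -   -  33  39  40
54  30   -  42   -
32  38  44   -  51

37

The entries are 30 through 54, which sum to 1050, so each line sums to 1050/5 = 210.
Using row 2: 35 + 41 + 47 + 53 + ? → (2,5) = 210 − 176 = 34.
The remaining cell in row 5 is (5,4) = 210 − 165 = 45.
Column 2: 49 + 41 + 30 + 38 + ? = 210, so (3,2) = 52.
Column 3 needs 210; the known cells sum to 174, so (4,3) = 36.
From column 4, 210 − (53 + 39 + 42 + 45) gives (1,4) = 31.
From row 3, 210 − (52 + 33 + 39 + 40) gives (3,1) = 46.
Row 4 needs 210; the known cells sum to 162, so (4,5) = 48.
From column 1, 210 − (35 + 46 + 54 + 32) gives (1,1) = 43.
From column 5, 210 − (34 + 40 + 48 + 51) gives (1,5) = 37.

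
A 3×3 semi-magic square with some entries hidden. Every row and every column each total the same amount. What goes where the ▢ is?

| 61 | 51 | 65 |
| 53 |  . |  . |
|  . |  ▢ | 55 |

59

Row 1 is complete and sums to 177; that is the magic constant.
Using column 1: 61 + 53 + ? → (3,1) = 177 − 114 = 63.
Column 3 must total 177; the given cells sum to 120, so (2,3) = 57.
Using row 2: 53 + 57 + ? → (2,2) = 177 − 110 = 67.
The remaining cell in row 3 is (3,2) = 177 − 118 = 59.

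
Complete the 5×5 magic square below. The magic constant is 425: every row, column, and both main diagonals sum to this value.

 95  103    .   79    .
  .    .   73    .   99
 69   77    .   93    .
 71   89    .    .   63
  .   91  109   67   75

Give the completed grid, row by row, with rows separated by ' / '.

95 103 61 79 87 / 107 65 73 81 99 / 69 77 85 93 101 / 71 89 97 105 63 / 83 91 109 67 75

Row 5 needs 425; the known cells sum to 342, so (5,1) = 83.
Using column 1: 95 + 69 + 71 + 83 + ? → (2,1) = 425 − 318 = 107.
Column 2 needs 425; the known cells sum to 360, so (2,2) = 65.
From row 2, 425 − (107 + 65 + 73 + 99) gives (2,4) = 81.
Using column 4: 79 + 81 + 93 + 67 + ? → (4,4) = 425 − 320 = 105.
Main diagonal must total 425; the given cells sum to 340, so (3,3) = 85.
Using anti-diagonal: 81 + 85 + 89 + 83 + ? → (1,5) = 425 − 338 = 87.
Row 1 needs 425; the known cells sum to 364, so (1,3) = 61.
Row 3 needs 425; the known cells sum to 324, so (3,5) = 101.
From row 4, 425 − (71 + 89 + 105 + 63) gives (4,3) = 97.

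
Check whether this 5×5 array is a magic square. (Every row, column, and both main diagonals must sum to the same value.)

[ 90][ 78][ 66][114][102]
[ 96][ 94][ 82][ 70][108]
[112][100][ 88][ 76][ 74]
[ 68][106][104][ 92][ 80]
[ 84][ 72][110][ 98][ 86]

Row 1: 90 + 78 + 66 + 114 + 102 = 450.
Row 2: 96 + 94 + 82 + 70 + 108 = 450.
Row 3: 112 + 100 + 88 + 76 + 74 = 450.
Row 4: 68 + 106 + 104 + 92 + 80 = 450.
Row 5: 84 + 72 + 110 + 98 + 86 = 450.
Column 1: 90 + 96 + 112 + 68 + 84 = 450.
Column 2: 78 + 94 + 100 + 106 + 72 = 450.
Column 3: 66 + 82 + 88 + 104 + 110 = 450.
Column 4: 114 + 70 + 76 + 92 + 98 = 450.
Column 5: 102 + 108 + 74 + 80 + 86 = 450.
Main diagonal: 90 + 94 + 88 + 92 + 86 = 450.
Anti-diagonal: 102 + 70 + 88 + 106 + 84 = 450.
All lines sum to 450.

Yes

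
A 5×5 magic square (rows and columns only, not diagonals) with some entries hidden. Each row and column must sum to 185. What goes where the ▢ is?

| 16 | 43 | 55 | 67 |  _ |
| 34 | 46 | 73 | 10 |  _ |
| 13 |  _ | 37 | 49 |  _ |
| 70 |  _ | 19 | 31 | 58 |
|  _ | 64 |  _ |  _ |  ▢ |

40

Row 1 must total 185; the given cells sum to 181, so (1,5) = 4.
Row 2 must total 185; the given cells sum to 163, so (2,5) = 22.
The remaining cell in row 4 is (4,2) = 185 − 178 = 7.
Column 1: 16 + 34 + 13 + 70 + ? = 185, so (5,1) = 52.
The remaining cell in column 2 is (3,2) = 185 − 160 = 25.
The remaining cell in column 3 is (5,3) = 185 − 184 = 1.
Using column 4: 67 + 10 + 49 + 31 + ? → (5,4) = 185 − 157 = 28.
From row 3, 185 − (13 + 25 + 37 + 49) gives (3,5) = 61.
Row 5 needs 185; the known cells sum to 145, so (5,5) = 40.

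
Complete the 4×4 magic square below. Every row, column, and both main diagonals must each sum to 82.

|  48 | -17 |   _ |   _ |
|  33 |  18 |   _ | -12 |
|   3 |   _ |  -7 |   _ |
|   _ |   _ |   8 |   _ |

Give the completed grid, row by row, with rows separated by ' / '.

Row 2 must total 82; the given cells sum to 39, so (2,3) = 43.
From column 1, 82 − (48 + 33 + 3) gives (4,1) = -2.
Column 3 must total 82; the given cells sum to 44, so (1,3) = 38.
Main diagonal must total 82; the given cells sum to 59, so (4,4) = 23.
The remaining cell in row 1 is (1,4) = 82 − 69 = 13.
From row 4, 82 − (-2 + 8 + 23) gives (4,2) = 53.
Column 2 must total 82; the given cells sum to 54, so (3,2) = 28.
Using column 4: 13 + (-12) + 23 + ? → (3,4) = 82 − 24 = 58.

48 -17 38 13 / 33 18 43 -12 / 3 28 -7 58 / -2 53 8 23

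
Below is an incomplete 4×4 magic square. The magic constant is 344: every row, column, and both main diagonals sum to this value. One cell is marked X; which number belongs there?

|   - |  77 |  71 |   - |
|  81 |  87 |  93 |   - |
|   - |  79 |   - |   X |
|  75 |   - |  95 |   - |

The remaining cell in row 2 is (2,4) = 344 − 261 = 83.
Column 2 needs 344; the known cells sum to 243, so (4,2) = 101.
The remaining cell in column 3 is (3,3) = 344 − 259 = 85.
Anti-diagonal needs 344; the known cells sum to 247, so (1,4) = 97.
Row 1 needs 344; the known cells sum to 245, so (1,1) = 99.
The remaining cell in row 4 is (4,4) = 344 − 271 = 73.
From column 1, 344 − (99 + 81 + 75) gives (3,1) = 89.
Column 4 must total 344; the given cells sum to 253, so (3,4) = 91.

91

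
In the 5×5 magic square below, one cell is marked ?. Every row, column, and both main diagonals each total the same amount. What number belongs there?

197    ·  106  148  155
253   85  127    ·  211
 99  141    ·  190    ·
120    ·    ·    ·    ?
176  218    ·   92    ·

Column 1 is complete and sums to 845; that is the magic constant.
From row 1, 845 − (197 + 106 + 148 + 155) gives (1,2) = 239.
Row 2 needs 845; the known cells sum to 676, so (2,4) = 169.
Using column 2: 239 + 85 + 141 + 218 + ? → (4,2) = 845 − 683 = 162.
Using column 4: 148 + 169 + 190 + 92 + ? → (4,4) = 845 − 599 = 246.
The remaining cell in anti-diagonal is (3,3) = 845 − 662 = 183.
Row 3 must total 845; the given cells sum to 613, so (3,5) = 232.
Main diagonal: 197 + 85 + 183 + 246 + ? = 845, so (5,5) = 134.
Row 5 must total 845; the given cells sum to 620, so (5,3) = 225.
The remaining cell in column 3 is (4,3) = 845 − 641 = 204.
Column 5 must total 845; the given cells sum to 732, so (4,5) = 113.

113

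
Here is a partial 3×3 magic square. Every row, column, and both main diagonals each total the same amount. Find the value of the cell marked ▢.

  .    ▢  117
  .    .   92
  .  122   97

82

Column 3 is complete and sums to 306; that is the magic constant.
Using row 3: 122 + 97 + ? → (3,1) = 306 − 219 = 87.
Anti-diagonal: 117 + 87 + ? = 306, so (2,2) = 102.
Row 2 must total 306; the given cells sum to 194, so (2,1) = 112.
Column 1 must total 306; the given cells sum to 199, so (1,1) = 107.
Column 2 needs 306; the known cells sum to 224, so (1,2) = 82.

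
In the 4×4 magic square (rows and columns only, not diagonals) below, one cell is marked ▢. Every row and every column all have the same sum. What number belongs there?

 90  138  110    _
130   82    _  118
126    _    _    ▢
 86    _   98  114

106

Column 1 is complete and sums to 432; that is the magic constant.
Row 1 must total 432; the given cells sum to 338, so (1,4) = 94.
The remaining cell in row 2 is (2,3) = 432 − 330 = 102.
The remaining cell in row 4 is (4,2) = 432 − 298 = 134.
Column 2 needs 432; the known cells sum to 354, so (3,2) = 78.
Using column 3: 110 + 102 + 98 + ? → (3,3) = 432 − 310 = 122.
Column 4 needs 432; the known cells sum to 326, so (3,4) = 106.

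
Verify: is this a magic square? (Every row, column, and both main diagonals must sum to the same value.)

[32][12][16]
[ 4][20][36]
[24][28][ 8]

Yes

Row 1: 32 + 12 + 16 = 60.
Row 2: 4 + 20 + 36 = 60.
Row 3: 24 + 28 + 8 = 60.
Column 1: 32 + 4 + 24 = 60.
Column 2: 12 + 20 + 28 = 60.
Column 3: 16 + 36 + 8 = 60.
Main diagonal: 32 + 20 + 8 = 60.
Anti-diagonal: 16 + 20 + 24 = 60.
All lines sum to 60.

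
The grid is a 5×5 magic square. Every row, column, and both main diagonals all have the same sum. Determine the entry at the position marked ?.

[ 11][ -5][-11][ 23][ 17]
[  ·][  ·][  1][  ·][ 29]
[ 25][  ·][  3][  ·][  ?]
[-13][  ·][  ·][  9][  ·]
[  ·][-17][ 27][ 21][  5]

Row 1 is complete and sums to 35; that is the magic constant.
From row 5, 35 − (-17 + 27 + 21 + 5) gives (5,1) = -1.
Column 1: 11 + 25 + (-13) + (-1) + ? = 35, so (2,1) = 13.
From column 3, 35 − (-11 + 1 + 3 + 27) gives (4,3) = 15.
From main diagonal, 35 − (11 + 3 + 9 + 5) gives (2,2) = 7.
Row 2 must total 35; the given cells sum to 50, so (2,4) = -15.
Using column 4: 23 + (-15) + 9 + 21 + ? → (3,4) = 35 − 38 = -3.
The remaining cell in anti-diagonal is (4,2) = 35 − 4 = 31.
Row 4: -13 + 31 + 15 + 9 + ? = 35, so (4,5) = -7.
The remaining cell in column 2 is (3,2) = 35 − 16 = 19.
Column 5 needs 35; the known cells sum to 44, so (3,5) = -9.

-9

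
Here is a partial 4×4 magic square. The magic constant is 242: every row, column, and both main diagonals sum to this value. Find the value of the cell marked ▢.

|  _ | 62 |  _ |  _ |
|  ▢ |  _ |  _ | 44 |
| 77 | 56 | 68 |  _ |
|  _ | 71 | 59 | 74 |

80

Row 3: 77 + 56 + 68 + ? = 242, so (3,4) = 41.
Using row 4: 71 + 59 + 74 + ? → (4,1) = 242 − 204 = 38.
Column 2 must total 242; the given cells sum to 189, so (2,2) = 53.
The remaining cell in column 4 is (1,4) = 242 − 159 = 83.
The remaining cell in main diagonal is (1,1) = 242 − 195 = 47.
Anti-diagonal must total 242; the given cells sum to 177, so (2,3) = 65.
The remaining cell in row 1 is (1,3) = 242 − 192 = 50.
Row 2 needs 242; the known cells sum to 162, so (2,1) = 80.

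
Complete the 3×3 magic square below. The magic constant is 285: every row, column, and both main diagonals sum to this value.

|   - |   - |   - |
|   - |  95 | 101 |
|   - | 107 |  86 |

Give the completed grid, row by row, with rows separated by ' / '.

The remaining cell in row 2 is (2,1) = 285 − 196 = 89.
The remaining cell in row 3 is (3,1) = 285 − 193 = 92.
Column 1 must total 285; the given cells sum to 181, so (1,1) = 104.
Column 2 needs 285; the known cells sum to 202, so (1,2) = 83.
From column 3, 285 − (101 + 86) gives (1,3) = 98.

104 83 98 / 89 95 101 / 92 107 86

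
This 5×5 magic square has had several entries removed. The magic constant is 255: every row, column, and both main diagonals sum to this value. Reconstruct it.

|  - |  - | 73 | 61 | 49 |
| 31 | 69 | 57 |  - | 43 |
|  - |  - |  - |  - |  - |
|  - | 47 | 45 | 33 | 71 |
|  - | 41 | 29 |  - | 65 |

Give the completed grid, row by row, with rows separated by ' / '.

Using row 2: 31 + 69 + 57 + 43 + ? → (2,4) = 255 − 200 = 55.
Row 4 needs 255; the known cells sum to 196, so (4,1) = 59.
Column 3 must total 255; the given cells sum to 204, so (3,3) = 51.
The remaining cell in column 5 is (3,5) = 255 − 228 = 27.
Main diagonal must total 255; the given cells sum to 218, so (1,1) = 37.
The remaining cell in anti-diagonal is (5,1) = 255 − 202 = 53.
Row 1 must total 255; the given cells sum to 220, so (1,2) = 35.
The remaining cell in row 5 is (5,4) = 255 − 188 = 67.
Column 1 must total 255; the given cells sum to 180, so (3,1) = 75.
The remaining cell in column 2 is (3,2) = 255 − 192 = 63.
Column 4: 61 + 55 + 33 + 67 + ? = 255, so (3,4) = 39.

37 35 73 61 49 / 31 69 57 55 43 / 75 63 51 39 27 / 59 47 45 33 71 / 53 41 29 67 65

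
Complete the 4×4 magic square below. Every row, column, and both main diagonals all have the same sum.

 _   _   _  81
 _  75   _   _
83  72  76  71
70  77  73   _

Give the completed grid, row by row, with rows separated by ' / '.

Row 3 is already complete: 83 + 72 + 76 + 71 = 302, so that is the magic constant.
From row 4, 302 − (70 + 77 + 73) gives (4,4) = 82.
Using column 2: 75 + 72 + 77 + ? → (1,2) = 302 − 224 = 78.
Using column 4: 81 + 71 + 82 + ? → (2,4) = 302 − 234 = 68.
Main diagonal must total 302; the given cells sum to 233, so (1,1) = 69.
Anti-diagonal: 81 + 72 + 70 + ? = 302, so (2,3) = 79.
Row 1: 69 + 78 + 81 + ? = 302, so (1,3) = 74.
Row 2 must total 302; the given cells sum to 222, so (2,1) = 80.

69 78 74 81 / 80 75 79 68 / 83 72 76 71 / 70 77 73 82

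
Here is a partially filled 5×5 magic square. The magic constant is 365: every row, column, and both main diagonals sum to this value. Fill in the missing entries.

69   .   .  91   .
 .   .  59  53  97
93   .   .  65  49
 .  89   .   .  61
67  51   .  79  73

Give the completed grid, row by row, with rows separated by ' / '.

Row 5 must total 365; the given cells sum to 270, so (5,3) = 95.
The remaining cell in column 4 is (4,4) = 365 − 288 = 77.
Column 5 must total 365; the given cells sum to 280, so (1,5) = 85.
The remaining cell in anti-diagonal is (3,3) = 365 − 294 = 71.
Row 3 must total 365; the given cells sum to 278, so (3,2) = 87.
Main diagonal: 69 + 71 + 77 + 73 + ? = 365, so (2,2) = 75.
Row 2 must total 365; the given cells sum to 284, so (2,1) = 81.
Column 1: 69 + 81 + 93 + 67 + ? = 365, so (4,1) = 55.
Column 2 needs 365; the known cells sum to 302, so (1,2) = 63.
The remaining cell in row 1 is (1,3) = 365 − 308 = 57.
Row 4 needs 365; the known cells sum to 282, so (4,3) = 83.

69 63 57 91 85 / 81 75 59 53 97 / 93 87 71 65 49 / 55 89 83 77 61 / 67 51 95 79 73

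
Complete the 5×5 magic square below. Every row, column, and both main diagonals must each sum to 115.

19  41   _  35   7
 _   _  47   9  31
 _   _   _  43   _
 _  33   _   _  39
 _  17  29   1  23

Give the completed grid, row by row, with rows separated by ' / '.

19 41 13 35 7 / 3 25 47 9 31 / 37 -1 21 43 15 / 11 33 5 27 39 / 45 17 29 1 23

Using row 1: 19 + 41 + 35 + 7 + ? → (1,3) = 115 − 102 = 13.
From row 5, 115 − (17 + 29 + 1 + 23) gives (5,1) = 45.
Using column 4: 35 + 9 + 43 + 1 + ? → (4,4) = 115 − 88 = 27.
Column 5: 7 + 31 + 39 + 23 + ? = 115, so (3,5) = 15.
The remaining cell in anti-diagonal is (3,3) = 115 − 94 = 21.
Using column 3: 13 + 47 + 21 + 29 + ? → (4,3) = 115 − 110 = 5.
Main diagonal must total 115; the given cells sum to 90, so (2,2) = 25.
From row 2, 115 − (25 + 47 + 9 + 31) gives (2,1) = 3.
Using row 4: 33 + 5 + 27 + 39 + ? → (4,1) = 115 − 104 = 11.
Using column 1: 19 + 3 + 11 + 45 + ? → (3,1) = 115 − 78 = 37.
Using column 2: 41 + 25 + 33 + 17 + ? → (3,2) = 115 − 116 = -1.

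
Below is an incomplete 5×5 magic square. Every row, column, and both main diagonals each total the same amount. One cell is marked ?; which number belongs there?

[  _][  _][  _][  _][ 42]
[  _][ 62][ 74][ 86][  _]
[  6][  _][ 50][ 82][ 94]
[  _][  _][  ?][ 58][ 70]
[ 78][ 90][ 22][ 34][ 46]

Row 5 is complete and sums to 270; that is the magic constant.
Row 3: 6 + 50 + 82 + 94 + ? = 270, so (3,2) = 38.
Column 4: 86 + 82 + 58 + 34 + ? = 270, so (1,4) = 10.
The remaining cell in column 5 is (2,5) = 270 − 252 = 18.
The remaining cell in main diagonal is (1,1) = 270 − 216 = 54.
From anti-diagonal, 270 − (42 + 86 + 50 + 78) gives (4,2) = 14.
Row 2 needs 270; the known cells sum to 240, so (2,1) = 30.
Column 1 must total 270; the given cells sum to 168, so (4,1) = 102.
The remaining cell in column 2 is (1,2) = 270 − 204 = 66.
From row 1, 270 − (54 + 66 + 10 + 42) gives (1,3) = 98.
Row 4 must total 270; the given cells sum to 244, so (4,3) = 26.

26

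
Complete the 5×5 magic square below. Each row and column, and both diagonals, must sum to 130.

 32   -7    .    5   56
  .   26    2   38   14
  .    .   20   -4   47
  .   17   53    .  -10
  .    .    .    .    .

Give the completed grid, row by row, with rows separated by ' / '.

32 -7 44 5 56 / 50 26 2 38 14 / 8 59 20 -4 47 / 41 17 53 29 -10 / -1 35 11 62 23

The remaining cell in row 1 is (1,3) = 130 − 86 = 44.
The remaining cell in row 2 is (2,1) = 130 − 80 = 50.
Column 3 needs 130; the known cells sum to 119, so (5,3) = 11.
From column 5, 130 − (56 + 14 + 47 + (-10)) gives (5,5) = 23.
Using main diagonal: 32 + 26 + 20 + 23 + ? → (4,4) = 130 − 101 = 29.
Anti-diagonal: 56 + 38 + 20 + 17 + ? = 130, so (5,1) = -1.
From row 4, 130 − (17 + 53 + 29 + (-10)) gives (4,1) = 41.
Using column 1: 32 + 50 + 41 + (-1) + ? → (3,1) = 130 − 122 = 8.
Using column 4: 5 + 38 + (-4) + 29 + ? → (5,4) = 130 − 68 = 62.
The remaining cell in row 3 is (3,2) = 130 − 71 = 59.
Row 5 needs 130; the known cells sum to 95, so (5,2) = 35.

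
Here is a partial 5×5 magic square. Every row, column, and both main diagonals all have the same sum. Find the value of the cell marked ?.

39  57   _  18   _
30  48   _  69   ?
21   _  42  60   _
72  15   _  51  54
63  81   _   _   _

Column 1 is complete and sums to 225; that is the magic constant.
Using row 4: 72 + 15 + 51 + 54 + ? → (4,3) = 225 − 192 = 33.
Using column 2: 57 + 48 + 15 + 81 + ? → (3,2) = 225 − 201 = 24.
Column 4 must total 225; the given cells sum to 198, so (5,4) = 27.
Using main diagonal: 39 + 48 + 42 + 51 + ? → (5,5) = 225 − 180 = 45.
Anti-diagonal: 69 + 42 + 15 + 63 + ? = 225, so (1,5) = 36.
The remaining cell in row 1 is (1,3) = 225 − 150 = 75.
Row 3: 21 + 24 + 42 + 60 + ? = 225, so (3,5) = 78.
Row 5: 63 + 81 + 27 + 45 + ? = 225, so (5,3) = 9.
Column 3 must total 225; the given cells sum to 159, so (2,3) = 66.
From column 5, 225 − (36 + 78 + 54 + 45) gives (2,5) = 12.

12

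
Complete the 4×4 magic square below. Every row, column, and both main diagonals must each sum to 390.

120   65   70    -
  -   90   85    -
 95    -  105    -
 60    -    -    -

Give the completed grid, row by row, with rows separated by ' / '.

From row 1, 390 − (120 + 65 + 70) gives (1,4) = 135.
The remaining cell in column 1 is (2,1) = 390 − 275 = 115.
Column 3: 70 + 85 + 105 + ? = 390, so (4,3) = 130.
The remaining cell in main diagonal is (4,4) = 390 − 315 = 75.
Anti-diagonal needs 390; the known cells sum to 280, so (3,2) = 110.
Using row 2: 115 + 90 + 85 + ? → (2,4) = 390 − 290 = 100.
Row 3 needs 390; the known cells sum to 310, so (3,4) = 80.
From row 4, 390 − (60 + 130 + 75) gives (4,2) = 125.

120 65 70 135 / 115 90 85 100 / 95 110 105 80 / 60 125 130 75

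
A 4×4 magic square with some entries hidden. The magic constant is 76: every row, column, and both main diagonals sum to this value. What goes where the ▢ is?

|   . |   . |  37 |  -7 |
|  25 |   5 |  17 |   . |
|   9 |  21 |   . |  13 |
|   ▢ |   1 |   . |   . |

45

Using row 2: 25 + 5 + 17 + ? → (2,4) = 76 − 47 = 29.
Using row 3: 9 + 21 + 13 + ? → (3,3) = 76 − 43 = 33.
Column 2 needs 76; the known cells sum to 27, so (1,2) = 49.
Column 3: 37 + 17 + 33 + ? = 76, so (4,3) = -11.
Column 4 needs 76; the known cells sum to 35, so (4,4) = 41.
Main diagonal needs 76; the known cells sum to 79, so (1,1) = -3.
The remaining cell in anti-diagonal is (4,1) = 76 − 31 = 45.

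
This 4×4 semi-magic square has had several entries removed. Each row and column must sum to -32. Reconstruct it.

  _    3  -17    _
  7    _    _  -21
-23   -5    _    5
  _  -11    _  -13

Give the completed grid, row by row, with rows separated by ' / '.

Row 3 must total -32; the given cells sum to -23, so (3,3) = -9.
From column 2, -32 − (3 + (-5) + (-11)) gives (2,2) = -19.
Column 4 must total -32; the given cells sum to -29, so (1,4) = -3.
Using row 1: 3 + (-17) + (-3) + ? → (1,1) = -32 − (-17) = -15.
Row 2 must total -32; the given cells sum to -33, so (2,3) = 1.
Column 1 must total -32; the given cells sum to -31, so (4,1) = -1.
Column 3 needs -32; the known cells sum to -25, so (4,3) = -7.

-15 3 -17 -3 / 7 -19 1 -21 / -23 -5 -9 5 / -1 -11 -7 -13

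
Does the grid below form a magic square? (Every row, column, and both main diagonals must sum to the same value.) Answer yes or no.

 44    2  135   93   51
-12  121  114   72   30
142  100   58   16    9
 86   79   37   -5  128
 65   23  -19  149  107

Row 1: 44 + 2 + 135 + 93 + 51 = 325.
Row 2: -12 + 121 + 114 + 72 + 30 = 325.
Row 3: 142 + 100 + 58 + 16 + 9 = 325.
Row 4: 86 + 79 + 37 + (-5) + 128 = 325.
Row 5: 65 + 23 + (-19) + 149 + 107 = 325.
Column 1: 44 + (-12) + 142 + 86 + 65 = 325.
Column 2: 2 + 121 + 100 + 79 + 23 = 325.
Column 3: 135 + 114 + 58 + 37 + (-19) = 325.
Column 4: 93 + 72 + 16 + (-5) + 149 = 325.
Column 5: 51 + 30 + 9 + 128 + 107 = 325.
Main diagonal: 44 + 121 + 58 + (-5) + 107 = 325.
Anti-diagonal: 51 + 72 + 58 + 79 + 65 = 325.
All lines sum to 325.

Yes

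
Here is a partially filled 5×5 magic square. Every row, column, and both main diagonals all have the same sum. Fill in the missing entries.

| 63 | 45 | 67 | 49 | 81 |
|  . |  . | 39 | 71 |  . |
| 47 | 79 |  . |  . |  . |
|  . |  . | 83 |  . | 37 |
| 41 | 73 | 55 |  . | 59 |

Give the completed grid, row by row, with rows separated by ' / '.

63 45 67 49 81 / 85 57 39 71 53 / 47 79 61 43 75 / 69 51 83 65 37 / 41 73 55 77 59

Row 1 is already complete: 63 + 45 + 67 + 49 + 81 = 305, so that is the magic constant.
From row 5, 305 − (41 + 73 + 55 + 59) gives (5,4) = 77.
Using column 3: 67 + 39 + 83 + 55 + ? → (3,3) = 305 − 244 = 61.
From anti-diagonal, 305 − (81 + 71 + 61 + 41) gives (4,2) = 51.
Column 2: 45 + 79 + 51 + 73 + ? = 305, so (2,2) = 57.
The remaining cell in main diagonal is (4,4) = 305 − 240 = 65.
Row 4: 51 + 83 + 65 + 37 + ? = 305, so (4,1) = 69.
Column 1: 63 + 47 + 69 + 41 + ? = 305, so (2,1) = 85.
Using column 4: 49 + 71 + 65 + 77 + ? → (3,4) = 305 − 262 = 43.
Row 2: 85 + 57 + 39 + 71 + ? = 305, so (2,5) = 53.
Using row 3: 47 + 79 + 61 + 43 + ? → (3,5) = 305 − 230 = 75.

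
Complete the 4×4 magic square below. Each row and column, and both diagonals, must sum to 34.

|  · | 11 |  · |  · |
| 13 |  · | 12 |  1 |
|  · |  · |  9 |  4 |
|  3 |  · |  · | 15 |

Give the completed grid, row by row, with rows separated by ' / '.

The remaining cell in row 2 is (2,2) = 34 − 26 = 8.
Column 4: 1 + 4 + 15 + ? = 34, so (1,4) = 14.
Using main diagonal: 8 + 9 + 15 + ? → (1,1) = 34 − 32 = 2.
The remaining cell in anti-diagonal is (3,2) = 34 − 29 = 5.
Row 1 must total 34; the given cells sum to 27, so (1,3) = 7.
The remaining cell in row 3 is (3,1) = 34 − 18 = 16.
Using column 2: 11 + 8 + 5 + ? → (4,2) = 34 − 24 = 10.
From column 3, 34 − (7 + 12 + 9) gives (4,3) = 6.

2 11 7 14 / 13 8 12 1 / 16 5 9 4 / 3 10 6 15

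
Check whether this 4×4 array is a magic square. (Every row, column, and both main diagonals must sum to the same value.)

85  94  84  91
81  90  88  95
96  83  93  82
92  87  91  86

Row 1: 85 + 94 + 84 + 91 = 354.
Row 2: 81 + 90 + 88 + 95 = 354.
Row 3: 96 + 83 + 93 + 82 = 354.
Row 4: 92 + 87 + 91 + 86 = 356.
Column 1: 85 + 81 + 96 + 92 = 354.
Column 2: 94 + 90 + 83 + 87 = 354.
Column 3: 84 + 88 + 93 + 91 = 356.
Column 4: 91 + 95 + 82 + 86 = 354.
Main diagonal: 85 + 90 + 93 + 86 = 354.
Anti-diagonal: 91 + 88 + 83 + 92 = 354.

No — row 3 sums to 354 but column 3 sums to 356.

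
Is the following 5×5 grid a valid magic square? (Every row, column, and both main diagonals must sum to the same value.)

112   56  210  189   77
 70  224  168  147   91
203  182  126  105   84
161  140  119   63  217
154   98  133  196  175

Row 1: 112 + 56 + 210 + 189 + 77 = 644.
Row 2: 70 + 224 + 168 + 147 + 91 = 700.
Row 3: 203 + 182 + 126 + 105 + 84 = 700.
Row 4: 161 + 140 + 119 + 63 + 217 = 700.
Row 5: 154 + 98 + 133 + 196 + 175 = 756.
Column 1: 112 + 70 + 203 + 161 + 154 = 700.
Column 2: 56 + 224 + 182 + 140 + 98 = 700.
Column 3: 210 + 168 + 126 + 119 + 133 = 756.
Column 4: 189 + 147 + 105 + 63 + 196 = 700.
Column 5: 77 + 91 + 84 + 217 + 175 = 644.
Main diagonal: 112 + 224 + 126 + 63 + 175 = 700.
Anti-diagonal: 77 + 147 + 126 + 140 + 154 = 644.

No — column 3 sums to 756 but column 1 sums to 700.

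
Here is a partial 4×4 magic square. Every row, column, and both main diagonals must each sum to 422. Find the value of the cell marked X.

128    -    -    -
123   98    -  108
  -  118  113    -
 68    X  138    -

Row 2 must total 422; the given cells sum to 329, so (2,3) = 93.
From column 1, 422 − (128 + 123 + 68) gives (3,1) = 103.
The remaining cell in column 3 is (1,3) = 422 − 344 = 78.
Main diagonal: 128 + 98 + 113 + ? = 422, so (4,4) = 83.
The remaining cell in anti-diagonal is (1,4) = 422 − 279 = 143.
Row 1 needs 422; the known cells sum to 349, so (1,2) = 73.
Row 3 must total 422; the given cells sum to 334, so (3,4) = 88.
The remaining cell in row 4 is (4,2) = 422 − 289 = 133.

133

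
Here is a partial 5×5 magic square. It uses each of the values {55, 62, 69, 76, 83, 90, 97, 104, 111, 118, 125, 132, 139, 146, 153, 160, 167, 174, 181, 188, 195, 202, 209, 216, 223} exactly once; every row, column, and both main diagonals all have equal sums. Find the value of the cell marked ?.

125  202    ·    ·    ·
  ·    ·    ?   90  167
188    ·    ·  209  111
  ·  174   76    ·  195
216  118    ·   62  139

223

The 25 entries sum to 3475, so each line sums to 3475/5 = 695.
Row 5 needs 695; the known cells sum to 535, so (5,3) = 160.
Column 5: 167 + 111 + 195 + 139 + ? = 695, so (1,5) = 83.
Using anti-diagonal: 83 + 90 + 174 + 216 + ? → (3,3) = 695 − 563 = 132.
Using row 3: 188 + 132 + 209 + 111 + ? → (3,2) = 695 − 640 = 55.
Column 2 must total 695; the given cells sum to 549, so (2,2) = 146.
From main diagonal, 695 − (125 + 146 + 132 + 139) gives (4,4) = 153.
Using row 4: 174 + 76 + 153 + 195 + ? → (4,1) = 695 − 598 = 97.
Using column 1: 125 + 188 + 97 + 216 + ? → (2,1) = 695 − 626 = 69.
Column 4 must total 695; the given cells sum to 514, so (1,4) = 181.
Using row 1: 125 + 202 + 181 + 83 + ? → (1,3) = 695 − 591 = 104.
From row 2, 695 − (69 + 146 + 90 + 167) gives (2,3) = 223.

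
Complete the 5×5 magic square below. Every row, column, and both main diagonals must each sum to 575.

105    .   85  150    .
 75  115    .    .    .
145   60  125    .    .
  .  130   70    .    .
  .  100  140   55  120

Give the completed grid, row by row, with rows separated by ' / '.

105 170 85 150 65 / 75 115 155 95 135 / 145 60 125 165 80 / 90 130 70 110 175 / 160 100 140 55 120

From row 5, 575 − (100 + 140 + 55 + 120) gives (5,1) = 160.
Column 1 must total 575; the given cells sum to 485, so (4,1) = 90.
Column 2 must total 575; the given cells sum to 405, so (1,2) = 170.
Column 3: 85 + 125 + 70 + 140 + ? = 575, so (2,3) = 155.
Using main diagonal: 105 + 115 + 125 + 120 + ? → (4,4) = 575 − 465 = 110.
Row 1 needs 575; the known cells sum to 510, so (1,5) = 65.
From row 4, 575 − (90 + 130 + 70 + 110) gives (4,5) = 175.
Anti-diagonal must total 575; the given cells sum to 480, so (2,4) = 95.
From row 2, 575 − (75 + 115 + 155 + 95) gives (2,5) = 135.
Column 4 must total 575; the given cells sum to 410, so (3,4) = 165.
Column 5 needs 575; the known cells sum to 495, so (3,5) = 80.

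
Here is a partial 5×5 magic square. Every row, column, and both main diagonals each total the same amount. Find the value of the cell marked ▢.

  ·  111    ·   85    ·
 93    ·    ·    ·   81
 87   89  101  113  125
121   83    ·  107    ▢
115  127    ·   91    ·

109

Row 3 is complete and sums to 515; that is the magic constant.
Column 1 needs 515; the known cells sum to 416, so (1,1) = 99.
Column 2: 111 + 89 + 83 + 127 + ? = 515, so (2,2) = 105.
From column 4, 515 − (85 + 113 + 107 + 91) gives (2,4) = 119.
Using main diagonal: 99 + 105 + 101 + 107 + ? → (5,5) = 515 − 412 = 103.
From anti-diagonal, 515 − (119 + 101 + 83 + 115) gives (1,5) = 97.
The remaining cell in row 1 is (1,3) = 515 − 392 = 123.
Using row 2: 93 + 105 + 119 + 81 + ? → (2,3) = 515 − 398 = 117.
The remaining cell in row 5 is (5,3) = 515 − 436 = 79.
Column 3 needs 515; the known cells sum to 420, so (4,3) = 95.
Column 5 must total 515; the given cells sum to 406, so (4,5) = 109.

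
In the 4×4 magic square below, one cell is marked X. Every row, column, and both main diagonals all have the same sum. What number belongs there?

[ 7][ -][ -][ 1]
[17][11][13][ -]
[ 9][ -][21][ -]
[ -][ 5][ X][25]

3

Main diagonal is complete and sums to 64; that is the magic constant.
Using row 2: 17 + 11 + 13 + ? → (2,4) = 64 − 41 = 23.
The remaining cell in column 1 is (4,1) = 64 − 33 = 31.
From column 4, 64 − (1 + 23 + 25) gives (3,4) = 15.
Anti-diagonal must total 64; the given cells sum to 45, so (3,2) = 19.
From row 4, 64 − (31 + 5 + 25) gives (4,3) = 3.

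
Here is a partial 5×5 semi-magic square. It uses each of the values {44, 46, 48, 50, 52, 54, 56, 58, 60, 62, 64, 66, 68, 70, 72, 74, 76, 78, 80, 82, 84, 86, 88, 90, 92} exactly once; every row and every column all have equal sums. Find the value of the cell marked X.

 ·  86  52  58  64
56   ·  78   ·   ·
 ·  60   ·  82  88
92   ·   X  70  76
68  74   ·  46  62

54

The 25 entries sum to 1700, so each line sums to 1700/5 = 340.
Using row 1: 86 + 52 + 58 + 64 + ? → (1,1) = 340 − 260 = 80.
Row 5: 68 + 74 + 46 + 62 + ? = 340, so (5,3) = 90.
Column 1: 80 + 56 + 92 + 68 + ? = 340, so (3,1) = 44.
The remaining cell in column 4 is (2,4) = 340 − 256 = 84.
Column 5: 64 + 88 + 76 + 62 + ? = 340, so (2,5) = 50.
The remaining cell in row 2 is (2,2) = 340 − 268 = 72.
Row 3 must total 340; the given cells sum to 274, so (3,3) = 66.
Column 2 needs 340; the known cells sum to 292, so (4,2) = 48.
Using column 3: 52 + 78 + 66 + 90 + ? → (4,3) = 340 − 286 = 54.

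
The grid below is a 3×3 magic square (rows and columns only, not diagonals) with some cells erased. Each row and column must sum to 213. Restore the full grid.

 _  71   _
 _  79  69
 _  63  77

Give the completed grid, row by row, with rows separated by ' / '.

Row 2 must total 213; the given cells sum to 148, so (2,1) = 65.
Row 3 needs 213; the known cells sum to 140, so (3,1) = 73.
From column 1, 213 − (65 + 73) gives (1,1) = 75.
From column 3, 213 − (69 + 77) gives (1,3) = 67.

75 71 67 / 65 79 69 / 73 63 77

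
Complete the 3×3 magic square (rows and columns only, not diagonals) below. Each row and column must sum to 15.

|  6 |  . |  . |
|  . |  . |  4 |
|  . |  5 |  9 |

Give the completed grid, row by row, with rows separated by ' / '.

6 7 2 / 8 3 4 / 1 5 9

Row 3 needs 15; the known cells sum to 14, so (3,1) = 1.
Column 1: 6 + 1 + ? = 15, so (2,1) = 8.
Column 3 needs 15; the known cells sum to 13, so (1,3) = 2.
Row 1 must total 15; the given cells sum to 8, so (1,2) = 7.
The remaining cell in row 2 is (2,2) = 15 − 12 = 3.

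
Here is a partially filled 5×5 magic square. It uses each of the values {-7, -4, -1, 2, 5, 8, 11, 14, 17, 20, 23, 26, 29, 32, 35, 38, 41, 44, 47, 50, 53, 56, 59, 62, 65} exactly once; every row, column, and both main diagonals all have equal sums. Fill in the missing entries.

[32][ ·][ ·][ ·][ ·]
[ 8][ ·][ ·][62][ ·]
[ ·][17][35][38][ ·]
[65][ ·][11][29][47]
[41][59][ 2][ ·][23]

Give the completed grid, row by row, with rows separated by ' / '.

The 25 entries sum to 725, so each line sums to 725/5 = 145.
Row 4: 65 + 11 + 29 + 47 + ? = 145, so (4,2) = -7.
From row 5, 145 − (41 + 59 + 2 + 23) gives (5,4) = 20.
Using column 1: 32 + 8 + 65 + 41 + ? → (3,1) = 145 − 146 = -1.
Column 4: 62 + 38 + 29 + 20 + ? = 145, so (1,4) = -4.
Using main diagonal: 32 + 35 + 29 + 23 + ? → (2,2) = 145 − 119 = 26.
Using anti-diagonal: 62 + 35 + (-7) + 41 + ? → (1,5) = 145 − 131 = 14.
The remaining cell in row 3 is (3,5) = 145 − 89 = 56.
Column 2 needs 145; the known cells sum to 95, so (1,2) = 50.
Column 5 needs 145; the known cells sum to 140, so (2,5) = 5.
From row 1, 145 − (32 + 50 + (-4) + 14) gives (1,3) = 53.
The remaining cell in row 2 is (2,3) = 145 − 101 = 44.

32 50 53 -4 14 / 8 26 44 62 5 / -1 17 35 38 56 / 65 -7 11 29 47 / 41 59 2 20 23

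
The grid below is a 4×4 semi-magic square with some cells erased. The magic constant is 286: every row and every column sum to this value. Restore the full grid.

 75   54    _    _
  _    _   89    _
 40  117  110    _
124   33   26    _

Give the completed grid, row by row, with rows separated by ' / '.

75 54 61 96 / 47 82 89 68 / 40 117 110 19 / 124 33 26 103

From row 3, 286 − (40 + 117 + 110) gives (3,4) = 19.
The remaining cell in row 4 is (4,4) = 286 − 183 = 103.
The remaining cell in column 1 is (2,1) = 286 − 239 = 47.
Using column 2: 54 + 117 + 33 + ? → (2,2) = 286 − 204 = 82.
Column 3: 89 + 110 + 26 + ? = 286, so (1,3) = 61.
Row 1 must total 286; the given cells sum to 190, so (1,4) = 96.
Using row 2: 47 + 82 + 89 + ? → (2,4) = 286 − 218 = 68.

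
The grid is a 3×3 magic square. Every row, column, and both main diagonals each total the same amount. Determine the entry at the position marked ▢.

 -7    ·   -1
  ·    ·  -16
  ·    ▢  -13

Column 3 is complete and sums to -30; that is the magic constant.
Using row 1: -7 + (-1) + ? → (1,2) = -30 − (-8) = -22.
From main diagonal, -30 − (-7 + (-13)) gives (2,2) = -10.
From anti-diagonal, -30 − (-1 + (-10)) gives (3,1) = -19.
Using row 2: -10 + (-16) + ? → (2,1) = -30 − (-26) = -4.
Using row 3: -19 + (-13) + ? → (3,2) = -30 − (-32) = 2.

2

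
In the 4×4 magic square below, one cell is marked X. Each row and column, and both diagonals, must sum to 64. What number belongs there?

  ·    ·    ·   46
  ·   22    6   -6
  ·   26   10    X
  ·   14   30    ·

Row 2 needs 64; the known cells sum to 22, so (2,1) = 42.
Column 2 must total 64; the given cells sum to 62, so (1,2) = 2.
From column 3, 64 − (6 + 10 + 30) gives (1,3) = 18.
Anti-diagonal: 46 + 6 + 26 + ? = 64, so (4,1) = -14.
The remaining cell in row 1 is (1,1) = 64 − 66 = -2.
Using row 4: -14 + 14 + 30 + ? → (4,4) = 64 − 30 = 34.
From column 1, 64 − (-2 + 42 + (-14)) gives (3,1) = 38.
Column 4 needs 64; the known cells sum to 74, so (3,4) = -10.

-10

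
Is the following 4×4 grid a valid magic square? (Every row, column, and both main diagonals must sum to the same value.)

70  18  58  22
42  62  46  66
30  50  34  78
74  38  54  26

Row 1: 70 + 18 + 58 + 22 = 168.
Row 2: 42 + 62 + 46 + 66 = 216.
Row 3: 30 + 50 + 34 + 78 = 192.
Row 4: 74 + 38 + 54 + 26 = 192.
Column 1: 70 + 42 + 30 + 74 = 216.
Column 2: 18 + 62 + 50 + 38 = 168.
Column 3: 58 + 46 + 34 + 54 = 192.
Column 4: 22 + 66 + 78 + 26 = 192.
Main diagonal: 70 + 62 + 34 + 26 = 192.
Anti-diagonal: 22 + 46 + 50 + 74 = 192.

No — main diagonal sums to 192 but column 2 sums to 168.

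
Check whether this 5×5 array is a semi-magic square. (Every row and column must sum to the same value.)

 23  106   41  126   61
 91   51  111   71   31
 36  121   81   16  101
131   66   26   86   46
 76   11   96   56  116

Row 1: 23 + 106 + 41 + 126 + 61 = 357.
Row 2: 91 + 51 + 111 + 71 + 31 = 355.
Row 3: 36 + 121 + 81 + 16 + 101 = 355.
Row 4: 131 + 66 + 26 + 86 + 46 = 355.
Row 5: 76 + 11 + 96 + 56 + 116 = 355.
Column 1: 23 + 91 + 36 + 131 + 76 = 357.
Column 2: 106 + 51 + 121 + 66 + 11 = 355.
Column 3: 41 + 111 + 81 + 26 + 96 = 355.
Column 4: 126 + 71 + 16 + 86 + 56 = 355.
Column 5: 61 + 31 + 101 + 46 + 116 = 355.

No — row 2 sums to 355 but row 1 sums to 357.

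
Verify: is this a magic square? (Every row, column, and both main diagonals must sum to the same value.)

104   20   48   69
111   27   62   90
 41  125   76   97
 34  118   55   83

No — column 3 sums to 241 but row 2 sums to 290.

Row 1: 104 + 20 + 48 + 69 = 241.
Row 2: 111 + 27 + 62 + 90 = 290.
Row 3: 41 + 125 + 76 + 97 = 339.
Row 4: 34 + 118 + 55 + 83 = 290.
Column 1: 104 + 111 + 41 + 34 = 290.
Column 2: 20 + 27 + 125 + 118 = 290.
Column 3: 48 + 62 + 76 + 55 = 241.
Column 4: 69 + 90 + 97 + 83 = 339.
Main diagonal: 104 + 27 + 76 + 83 = 290.
Anti-diagonal: 69 + 62 + 125 + 34 = 290.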